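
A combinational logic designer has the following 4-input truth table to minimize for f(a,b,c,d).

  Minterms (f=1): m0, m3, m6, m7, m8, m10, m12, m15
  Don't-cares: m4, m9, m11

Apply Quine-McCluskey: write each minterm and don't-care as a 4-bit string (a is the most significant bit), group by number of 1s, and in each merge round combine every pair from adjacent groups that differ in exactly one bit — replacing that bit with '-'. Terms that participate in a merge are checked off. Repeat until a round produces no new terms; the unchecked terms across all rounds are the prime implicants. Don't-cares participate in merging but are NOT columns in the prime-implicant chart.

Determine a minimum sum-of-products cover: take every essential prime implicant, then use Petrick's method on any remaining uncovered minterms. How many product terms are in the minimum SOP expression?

[col 0] 0000*, 0011*, 0100*, 0110*, 0111*, 1000*, 1001*, 1010*, 1011*, 1100*, 1111*
[col 1] -000*, -011*, -100*, -111*, 0-00*, 0-11*, 01-0, 011-, 1-00*, 1-11*, 10-0*, 10-1*, 100-*, 101-*
[col 2] --00, --11, 10--
Prime implicants: --00, --11, 01-0, 011-, 10--
PI chart (minterm → PIs covering it):
  0 | --00  (sole → essential)
  3 | --11  (sole → essential)
  6 | 01-0,011-
  7 | --11,011-
  8 | --00,10--
  10 | 10--  (sole → essential)
  12 | --00  (sole → essential)
  15 | --11  (sole → essential)
Essential prime implicants: --00, --11, 10--
Petrick residual → 01-0
Minimum SOP uses 4 PIs: c'd' + cd + a'bd' + ab'

4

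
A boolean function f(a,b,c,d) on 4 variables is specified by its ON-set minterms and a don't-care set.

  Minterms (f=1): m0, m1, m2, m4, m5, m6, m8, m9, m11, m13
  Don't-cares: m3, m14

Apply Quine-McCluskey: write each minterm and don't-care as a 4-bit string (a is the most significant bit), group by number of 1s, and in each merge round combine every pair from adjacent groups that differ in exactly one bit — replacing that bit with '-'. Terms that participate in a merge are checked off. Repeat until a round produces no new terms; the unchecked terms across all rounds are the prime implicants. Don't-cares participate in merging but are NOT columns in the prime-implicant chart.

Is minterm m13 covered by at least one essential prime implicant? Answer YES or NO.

YES

Round 0: 0000✓ 0001✓ 0010✓ 0011✓ 0100✓ 0101✓ 0110✓ 1000✓ 1001✓ 1011✓ 1101✓ 1110✓
Round 1: -000✓ -001✓ -011✓ -101✓ -110 0-00✓ 0-01✓ 0-10✓ 00-0✓ 00-1✓ 000-✓ 001-✓ 01-0✓ 010-✓ 1-01✓ 10-1✓ 100-✓
Round 2: --01 -0-1 -00- 0--0 0-0- 00--
PIs = {--01, -0-1, -00-, -110, 0--0, 0-0-, 00--}
Coverage chart:
  m0: -00-,0--0,0-0-,00--
  m1: --01,-0-1,-00-,0-0-,00--
  m2: 0--0,00--
  m4: 0--0,0-0-
  m5: --01,0-0-
  m6: -110,0--0
  m8: -00- ←essential
  m9: --01,-0-1,-00-
  m11: -0-1 ←essential
  m13: --01 ←essential
Essential: --01, -0-1, -00-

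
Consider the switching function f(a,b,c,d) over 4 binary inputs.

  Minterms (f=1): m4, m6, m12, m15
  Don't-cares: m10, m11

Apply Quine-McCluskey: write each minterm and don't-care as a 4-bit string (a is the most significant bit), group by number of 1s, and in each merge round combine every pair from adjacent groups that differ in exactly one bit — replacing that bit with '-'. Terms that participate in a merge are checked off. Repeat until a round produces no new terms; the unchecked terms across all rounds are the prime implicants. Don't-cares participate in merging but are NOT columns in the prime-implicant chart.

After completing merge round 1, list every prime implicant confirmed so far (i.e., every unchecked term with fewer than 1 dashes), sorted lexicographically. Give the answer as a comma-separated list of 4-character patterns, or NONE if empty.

Round 0: 0100✓ 0110✓ 1010✓ 1011✓ 1100✓ 1111✓
Round 1: -100 01-0 1-11 101-
PIs = {-100, 01-0, 1-11, 101-}

NONE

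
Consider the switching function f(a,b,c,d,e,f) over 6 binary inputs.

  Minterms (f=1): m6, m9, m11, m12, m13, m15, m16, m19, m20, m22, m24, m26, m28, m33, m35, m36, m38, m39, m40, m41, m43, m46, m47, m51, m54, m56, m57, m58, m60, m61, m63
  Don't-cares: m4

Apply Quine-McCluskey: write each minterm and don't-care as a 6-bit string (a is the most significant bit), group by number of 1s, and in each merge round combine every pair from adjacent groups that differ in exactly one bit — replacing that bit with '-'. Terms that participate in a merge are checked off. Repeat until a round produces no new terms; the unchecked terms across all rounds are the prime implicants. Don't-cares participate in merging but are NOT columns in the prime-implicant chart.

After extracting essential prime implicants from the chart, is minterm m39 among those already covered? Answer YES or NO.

YES

Round 0: 000100✓ 000110✓ 001001✓ 001011✓ 001100✓ 001101✓ 001111✓ 010000✓ 010011✓ 010100✓ 010110✓ 011000✓ 011010✓ 011100✓ 100001✓ 100011✓ 100100✓ 100110✓ 100111✓ 101000✓ 101001✓ 101011✓ 101110✓ 101111✓ 110011✓ 110110✓ 111000✓ 111001✓ 111010✓ 111100✓ 111101✓ 111111✓
Round 1: -00100✓ -00110✓ -01001✓ -01011✓ -01111✓ -10011 -10110✓ -11000✓ -11010✓ -11100✓ 0-0100✓ 0-0110✓ 0-1100✓ 00-100✓ 0001-0✓ 001-01✓ 001-11✓ 0010-1✓ 0011-1✓ 00110- 01-000✓ 01-100✓ 010-00✓ 0101-0✓ 011-00✓ 0110-0✓ 1-0011 1-0110✓ 1-1000✓ 1-1001✓ 1-1111 10-001✓ 10-011✓ 10-110✓ 10-111✓ 100-11✓ 1000-1✓ 1001-0✓ 10011-✓ 101-11✓ 1010-1✓ 10100-✓ 10111-✓ 111-00✓ 111-01✓ 1110-0✓ 11100-✓ 1111-1 11110-✓
Round 2: --0110 -001-0 -01-11 -010-1 -11-00 -110-0 0--100 0-01-0 001--1 01--00 1-100- 10--11 10-0-1 10-11- 111-0-
PIs = {--0110, -001-0, -01-11, -010-1, -10011, -11-00, -110-0, 0--100, 0-01-0, 001--1, 00110-, 01--00, 1-0011, 1-100-, 1-1111, 10--11, 10-0-1, 10-11-, 111-0-, 1111-1}
Coverage chart:
  m6: --0110,-001-0,0-01-0
  m9: -010-1,001--1
  m11: -01-11,-010-1,001--1
  m12: 0--100,00110-
  m13: 001--1,00110-
  m15: -01-11,001--1
  m16: 01--00 ←essential
  m19: -10011 ←essential
  m20: 0--100,0-01-0,01--00
  m22: --0110,0-01-0
  m24: -11-00,-110-0,01--00
  m26: -110-0 ←essential
  m28: -11-00,0--100,01--00
  m33: 10-0-1 ←essential
  m35: 1-0011,10--11,10-0-1
  m36: -001-0 ←essential
  m38: --0110,-001-0,10-11-
  m39: 10--11,10-11-
  m40: 1-100- ←essential
  m41: -010-1,1-100-,10-0-1
  m43: -01-11,-010-1,10--11,10-0-1
  m46: 10-11- ←essential
  m47: -01-11,1-1111,10--11,10-11-
  m51: -10011,1-0011
  m54: --0110 ←essential
  m56: -11-00,-110-0,1-100-,111-0-
  m57: 1-100-,111-0-
  m58: -110-0 ←essential
  m60: -11-00,111-0-
  m61: 111-0-,1111-1
  m63: 1-1111,1111-1
Essential: --0110, -001-0, -10011, -110-0, 01--00, 1-100-, 10-0-1, 10-11-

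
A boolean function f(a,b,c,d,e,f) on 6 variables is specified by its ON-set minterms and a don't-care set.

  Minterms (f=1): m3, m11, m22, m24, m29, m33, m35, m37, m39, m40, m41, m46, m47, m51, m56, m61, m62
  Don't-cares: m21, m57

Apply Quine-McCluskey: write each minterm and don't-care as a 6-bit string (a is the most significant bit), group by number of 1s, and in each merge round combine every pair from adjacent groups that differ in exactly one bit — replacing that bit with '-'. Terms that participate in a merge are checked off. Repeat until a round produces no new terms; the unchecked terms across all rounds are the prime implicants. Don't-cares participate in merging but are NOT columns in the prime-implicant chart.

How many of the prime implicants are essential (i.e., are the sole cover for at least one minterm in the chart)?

[col 0] 000011*, 001011*, 010101*, 010110, 011000*, 011101*, 100001*, 100011*, 100101*, 100111*, 101000*, 101001*, 101110*, 101111*, 110011*, 111000*, 111001*, 111101*, 111110*
[col 1] -00011, -11000, -11101, 00-011, 01-101, 1-0011, 1-1000*, 1-1001*, 1-1110, 10-001, 10-111, 100-01*, 100-11*, 1000-1*, 1001-1*, 10100-*, 10111-, 111-01, 11100-*
[col 2] 1-100-, 100--1
Prime implicants: -00011, -11000, -11101, 00-011, 01-101, 010110, 1-0011, 1-100-, 1-1110, 10-001, 10-111, 100--1, 10111-, 111-01
PI chart (minterm → PIs covering it):
  3 | -00011,00-011
  11 | 00-011  (sole → essential)
  22 | 010110  (sole → essential)
  24 | -11000  (sole → essential)
  29 | -11101,01-101
  33 | 10-001,100--1
  35 | -00011,1-0011,100--1
  37 | 100--1  (sole → essential)
  39 | 10-111,100--1
  40 | 1-100-  (sole → essential)
  41 | 1-100-,10-001
  46 | 1-1110,10111-
  47 | 10-111,10111-
  51 | 1-0011  (sole → essential)
  56 | -11000,1-100-
  61 | -11101,111-01
  62 | 1-1110  (sole → essential)
Essential prime implicants: -11000, 00-011, 010110, 1-0011, 1-100-, 1-1110, 100--1

7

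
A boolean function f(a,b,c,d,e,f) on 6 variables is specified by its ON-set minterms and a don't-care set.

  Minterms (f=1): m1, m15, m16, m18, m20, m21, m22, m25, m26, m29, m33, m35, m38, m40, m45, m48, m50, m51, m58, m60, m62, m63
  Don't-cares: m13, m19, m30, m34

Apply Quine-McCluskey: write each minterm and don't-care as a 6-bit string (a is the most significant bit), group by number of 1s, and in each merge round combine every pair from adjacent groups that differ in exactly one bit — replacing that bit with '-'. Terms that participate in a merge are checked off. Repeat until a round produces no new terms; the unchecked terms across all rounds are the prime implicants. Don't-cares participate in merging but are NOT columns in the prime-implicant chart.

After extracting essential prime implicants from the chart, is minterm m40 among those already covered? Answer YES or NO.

[col 0] 000001*, 001101*, 001111*, 010000*, 010010*, 010011*, 010100*, 010101*, 010110*, 011001*, 011010*, 011101*, 011110*, 100001*, 100010*, 100011*, 100110*, 101000, 101101*, 110000*, 110010*, 110011*, 111010*, 111100*, 111110*, 111111*
[col 1] -00001, -01101, -10000*, -10010*, -10011*, -11010*, -11110*, 0-1101, 0011-1, 01-010*, 01-101, 01-110*, 010-00*, 010-10*, 0100-0*, 01001-*, 0101-0*, 01010-, 011-01, 011-10*, 1-0010*, 1-0011*, 100-10, 1000-1, 10001-*, 11-010*, 1100-0*, 11001-*, 111-10*, 1111-0, 11111-
[col 2] -1-010, -100-0, -1001-, -11-10, 01--10, 010--0, 1-001-
Prime implicants: -00001, -01101, -1-010, -100-0, -1001-, -11-10, 0-1101, 0011-1, 01--10, 01-101, 010--0, 01010-, 011-01, 1-001-, 100-10, 1000-1, 101000, 1111-0, 11111-
PI chart (minterm → PIs covering it):
  1 | -00001  (sole → essential)
  15 | 0011-1  (sole → essential)
  16 | -100-0,010--0
  18 | -1-010,-100-0,-1001-,01--10,010--0
  20 | 010--0,01010-
  21 | 01-101,01010-
  22 | 01--10,010--0
  25 | 011-01  (sole → essential)
  26 | -1-010,-11-10,01--10
  29 | 0-1101,01-101,011-01
  33 | -00001,1000-1
  35 | 1-001-,1000-1
  38 | 100-10  (sole → essential)
  40 | 101000  (sole → essential)
  45 | -01101  (sole → essential)
  48 | -100-0  (sole → essential)
  50 | -1-010,-100-0,-1001-,1-001-
  51 | -1001-,1-001-
  58 | -1-010,-11-10
  60 | 1111-0  (sole → essential)
  62 | -11-10,1111-0,11111-
  63 | 11111-  (sole → essential)
Essential prime implicants: -00001, -01101, -100-0, 0011-1, 011-01, 100-10, 101000, 1111-0, 11111-

YES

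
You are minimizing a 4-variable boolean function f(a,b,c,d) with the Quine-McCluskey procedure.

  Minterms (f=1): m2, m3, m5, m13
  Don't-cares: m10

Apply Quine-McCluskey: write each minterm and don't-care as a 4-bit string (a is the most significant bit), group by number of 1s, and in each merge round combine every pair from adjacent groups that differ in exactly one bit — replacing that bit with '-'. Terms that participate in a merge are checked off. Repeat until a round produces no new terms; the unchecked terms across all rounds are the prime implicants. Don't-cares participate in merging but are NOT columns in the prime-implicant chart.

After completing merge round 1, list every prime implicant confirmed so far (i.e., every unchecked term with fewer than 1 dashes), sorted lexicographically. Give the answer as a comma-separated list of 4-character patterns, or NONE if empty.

size-2^0 implicants → 0010(✓)  0011(✓)  0101(✓)  1010(✓)  1101(✓)
size-2^1 implicants → -010  -101  001-
Unchecked terms (primes): -010, -101, 001-

NONE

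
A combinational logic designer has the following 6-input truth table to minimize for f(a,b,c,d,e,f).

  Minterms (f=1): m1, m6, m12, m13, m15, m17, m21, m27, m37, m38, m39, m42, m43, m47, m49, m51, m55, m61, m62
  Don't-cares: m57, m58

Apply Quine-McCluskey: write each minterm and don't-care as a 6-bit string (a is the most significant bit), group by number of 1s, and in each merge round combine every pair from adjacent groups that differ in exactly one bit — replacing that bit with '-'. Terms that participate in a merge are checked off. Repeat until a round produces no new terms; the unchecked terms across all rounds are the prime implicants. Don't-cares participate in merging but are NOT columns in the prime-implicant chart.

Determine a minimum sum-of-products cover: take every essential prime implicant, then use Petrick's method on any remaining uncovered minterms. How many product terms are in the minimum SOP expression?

[col 0] 000001*, 000110*, 001100*, 001101*, 001111*, 010001*, 010101*, 011011, 100101*, 100110*, 100111*, 101010*, 101011*, 101111*, 110001*, 110011*, 110111*, 111001*, 111010*, 111101*, 111110*
[col 1] -00110, -01111, -10001, 0-0001, 0011-1, 00110-, 010-01, 1-0111, 1-1010, 10-111, 1001-1, 10011-, 101-11, 10101-, 11-001, 110-11, 1100-1, 111-01, 111-10
Prime implicants: -00110, -01111, -10001, 0-0001, 0011-1, 00110-, 010-01, 011011, 1-0111, 1-1010, 10-111, 1001-1, 10011-, 101-11, 10101-, 11-001, 110-11, 1100-1, 111-01, 111-10
PI chart (minterm → PIs covering it):
  1 | 0-0001  (sole → essential)
  6 | -00110  (sole → essential)
  12 | 00110-  (sole → essential)
  13 | 0011-1,00110-
  15 | -01111,0011-1
  17 | -10001,0-0001,010-01
  21 | 010-01  (sole → essential)
  27 | 011011  (sole → essential)
  37 | 1001-1  (sole → essential)
  38 | -00110,10011-
  39 | 1-0111,10-111,1001-1,10011-
  42 | 1-1010,10101-
  43 | 101-11,10101-
  47 | -01111,10-111,101-11
  49 | -10001,11-001,1100-1
  51 | 110-11,1100-1
  55 | 1-0111,110-11
  61 | 111-01  (sole → essential)
  62 | 111-10  (sole → essential)
Essential prime implicants: -00110, 0-0001, 00110-, 010-01, 011011, 1001-1, 111-01, 111-10
Petrick residual → -01111, -10001, 10101-, 110-11
Minimum SOP uses 12 PIs: b'c'def' + b'cdef + bc'd'e'f + a'c'd'e'f + a'b'cde' + a'bc'e'f + a'bcd'ef + ab'c'df + ab'cd'e + abc'ef + abce'f + abcef'

12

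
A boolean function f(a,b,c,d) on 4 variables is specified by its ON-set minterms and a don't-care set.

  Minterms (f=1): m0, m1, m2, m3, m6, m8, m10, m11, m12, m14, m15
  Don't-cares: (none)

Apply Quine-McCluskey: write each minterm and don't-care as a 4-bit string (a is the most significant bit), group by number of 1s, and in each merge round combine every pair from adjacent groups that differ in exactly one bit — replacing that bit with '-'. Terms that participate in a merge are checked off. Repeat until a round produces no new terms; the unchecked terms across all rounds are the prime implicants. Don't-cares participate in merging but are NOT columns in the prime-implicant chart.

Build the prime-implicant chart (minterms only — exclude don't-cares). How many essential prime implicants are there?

4

size-2^0 implicants → 0000(✓)  0001(✓)  0010(✓)  0011(✓)  0110(✓)  1000(✓)  1010(✓)  1011(✓)  1100(✓)  1110(✓)  1111(✓)
size-2^1 implicants → -000(✓)  -010(✓)  -011(✓)  -110(✓)  0-10(✓)  00-0(✓)  00-1(✓)  000-(✓)  001-(✓)  1-00(✓)  1-10(✓)  1-11(✓)  10-0(✓)  101-(✓)  11-0(✓)  111-(✓)
size-2^2 implicants → --10  -0-0  -01-  00--  1--0  1-1-
Unchecked terms (primes): --10, -0-0, -01-, 00--, 1--0, 1-1-
Minterm coverage:
  m0 ⊆ -0-0,00--
  m1 ⊆ 00-- [E]
  m2 ⊆ --10,-0-0,-01-,00--
  m3 ⊆ -01-,00--
  m6 ⊆ --10 [E]
  m8 ⊆ -0-0,1--0
  m10 ⊆ --10,-0-0,-01-,1--0,1-1-
  m11 ⊆ -01-,1-1-
  m12 ⊆ 1--0 [E]
  m14 ⊆ --10,1--0,1-1-
  m15 ⊆ 1-1- [E]
E = {--10, 00--, 1--0, 1-1-}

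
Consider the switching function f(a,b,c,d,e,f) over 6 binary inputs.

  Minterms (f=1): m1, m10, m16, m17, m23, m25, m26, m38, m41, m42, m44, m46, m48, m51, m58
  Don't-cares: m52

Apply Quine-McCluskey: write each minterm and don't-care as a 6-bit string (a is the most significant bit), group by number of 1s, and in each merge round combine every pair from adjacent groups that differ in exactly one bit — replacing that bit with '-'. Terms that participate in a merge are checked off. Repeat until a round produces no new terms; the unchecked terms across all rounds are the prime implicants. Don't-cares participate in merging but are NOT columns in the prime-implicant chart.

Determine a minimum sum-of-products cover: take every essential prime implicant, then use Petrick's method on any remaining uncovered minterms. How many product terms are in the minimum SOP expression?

9

size-2^0 implicants → 000001(✓)  001010(✓)  010000(✓)  010001(✓)  010111  011001(✓)  011010(✓)  100110(✓)  101001  101010(✓)  101100(✓)  101110(✓)  110000(✓)  110011  110100(✓)  111010(✓)
size-2^1 implicants → -01010(✓)  -10000  -11010(✓)  0-0001  0-1010(✓)  01-001  01000-  1-1010(✓)  10-110  101-10  1011-0  110-00
size-2^2 implicants → --1010
Unchecked terms (primes): --1010, -10000, 0-0001, 01-001, 01000-, 010111, 10-110, 101-10, 101001, 1011-0, 110-00, 110011
Minterm coverage:
  m1 ⊆ 0-0001 [E]
  m10 ⊆ --1010 [E]
  m16 ⊆ -10000,01000-
  m17 ⊆ 0-0001,01-001,01000-
  m23 ⊆ 010111 [E]
  m25 ⊆ 01-001 [E]
  m26 ⊆ --1010 [E]
  m38 ⊆ 10-110 [E]
  m41 ⊆ 101001 [E]
  m42 ⊆ --1010,101-10
  m44 ⊆ 1011-0 [E]
  m46 ⊆ 10-110,101-10,1011-0
  m48 ⊆ -10000,110-00
  m51 ⊆ 110011 [E]
  m58 ⊆ --1010 [E]
E = {--1010, 0-0001, 01-001, 010111, 10-110, 101001, 1011-0, 110011}
Petrick residual → -10000
Cover = cd'ef' + bc'd'e'f' + a'c'd'e'f + a'bd'e'f + a'bc'def + ab'def' + ab'cd'e'f + ab'cdf' + abc'd'ef  |cover|=9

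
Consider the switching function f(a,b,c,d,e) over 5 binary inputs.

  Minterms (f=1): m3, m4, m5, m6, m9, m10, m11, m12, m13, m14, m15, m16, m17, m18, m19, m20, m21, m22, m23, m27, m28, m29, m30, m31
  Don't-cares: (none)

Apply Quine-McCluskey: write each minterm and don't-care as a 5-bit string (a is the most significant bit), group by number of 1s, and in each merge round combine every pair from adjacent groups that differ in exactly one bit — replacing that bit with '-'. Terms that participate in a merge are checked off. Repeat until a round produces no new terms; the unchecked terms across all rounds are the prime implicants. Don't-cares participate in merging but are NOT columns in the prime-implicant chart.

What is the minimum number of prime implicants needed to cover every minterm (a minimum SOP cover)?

Round 0: 00011✓ 00100✓ 00101✓ 00110✓ 01001✓ 01010✓ 01011✓ 01100✓ 01101✓ 01110✓ 01111✓ 10000✓ 10001✓ 10010✓ 10011✓ 10100✓ 10101✓ 10110✓ 10111✓ 11011✓ 11100✓ 11101✓ 11110✓ 11111✓
Round 1: -0011✓ -0100✓ -0101✓ -0110✓ -1011✓ -1100✓ -1101✓ -1110✓ -1111✓ 0-011✓ 0-100✓ 0-101✓ 0-110✓ 001-0✓ 0010-✓ 01-01✓ 01-10✓ 01-11✓ 010-1✓ 0101-✓ 011-0✓ 011-1✓ 0110-✓ 0111-✓ 1-011✓ 1-100✓ 1-101✓ 1-110✓ 1-111✓ 10-00✓ 10-01✓ 10-10✓ 10-11✓ 100-0✓ 100-1✓ 1000-✓ 1001-✓ 101-0✓ 101-1✓ 1010-✓ 1011-✓ 11-11✓ 111-0✓ 111-1✓ 1110-✓ 1111-✓
Round 2: --011 --100✓ --101✓ --110✓ -01-0✓ -010-✓ -1-11 -11-0✓ -11-1✓ -110-✓ -111-✓ 0-1-0✓ 0-10-✓ 01--1 01-1- 011--✓ 1--11 1-1-0✓ 1-1-1✓ 1-10-✓ 1-11-✓ 10--0✓ 10--1✓ 10-0-✓ 10-1-✓ 100--✓ 101--✓ 111--✓
Round 3: --1-0 --10- -11-- 1-1-- 10---
PIs = {--011, --1-0, --10-, -1-11, -11--, 01--1, 01-1-, 1--11, 1-1--, 10---}
Coverage chart:
  m3: --011 ←essential
  m4: --1-0,--10-
  m5: --10- ←essential
  m6: --1-0 ←essential
  m9: 01--1 ←essential
  m10: 01-1- ←essential
  m11: --011,-1-11,01--1,01-1-
  m12: --1-0,--10-,-11--
  m13: --10-,-11--,01--1
  m14: --1-0,-11--,01-1-
  m15: -1-11,-11--,01--1,01-1-
  m16: 10--- ←essential
  m17: 10--- ←essential
  m18: 10--- ←essential
  m19: --011,1--11,10---
  m20: --1-0,--10-,1-1--,10---
  m21: --10-,1-1--,10---
  m22: --1-0,1-1--,10---
  m23: 1--11,1-1--,10---
  m27: --011,-1-11,1--11
  m28: --1-0,--10-,-11--,1-1--
  m29: --10-,-11--,1-1--
  m30: --1-0,-11--,1-1--
  m31: -1-11,-11--,1--11,1-1--
Essential: --011, --1-0, --10-, 01--1, 01-1-, 10---
Petrick residual → -1-11
Min cover (7 terms): c'de + ce' + cd' + bde + a'be + a'bd + ab'

7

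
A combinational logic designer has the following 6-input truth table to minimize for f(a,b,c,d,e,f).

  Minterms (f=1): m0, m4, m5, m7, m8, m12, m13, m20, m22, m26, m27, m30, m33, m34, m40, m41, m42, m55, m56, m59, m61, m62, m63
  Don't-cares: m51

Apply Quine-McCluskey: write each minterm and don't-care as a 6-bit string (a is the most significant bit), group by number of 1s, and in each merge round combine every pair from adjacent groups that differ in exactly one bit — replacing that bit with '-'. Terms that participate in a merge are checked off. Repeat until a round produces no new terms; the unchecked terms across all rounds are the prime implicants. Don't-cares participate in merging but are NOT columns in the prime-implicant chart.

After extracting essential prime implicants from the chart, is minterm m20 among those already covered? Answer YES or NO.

Round 0: 000000✓ 000100✓ 000101✓ 000111✓ 001000✓ 001100✓ 001101✓ 010100✓ 010110✓ 011010✓ 011011✓ 011110✓ 100001✓ 100010✓ 101000✓ 101001✓ 101010✓ 110011✓ 110111✓ 111000✓ 111011✓ 111101✓ 111110✓ 111111✓
Round 1: -01000 -11011 -11110 0-0100 00-000✓ 00-100✓ 00-101✓ 000-00✓ 0001-1 00010-✓ 001-00✓ 00110-✓ 01-110 0101-0 011-10 01101- 1-1000 10-001 10-010 1010-0 10100- 11-011✓ 11-111✓ 110-11✓ 111-11✓ 1111-1 11111-
Round 2: 00--00 00-10- 11--11
PIs = {-01000, -11011, -11110, 0-0100, 00--00, 00-10-, 0001-1, 01-110, 0101-0, 011-10, 01101-, 1-1000, 10-001, 10-010, 1010-0, 10100-, 11--11, 1111-1, 11111-}
Coverage chart:
  m0: 00--00 ←essential
  m4: 0-0100,00--00,00-10-
  m5: 00-10-,0001-1
  m7: 0001-1 ←essential
  m8: -01000,00--00
  m12: 00--00,00-10-
  m13: 00-10- ←essential
  m20: 0-0100,0101-0
  m22: 01-110,0101-0
  m26: 011-10,01101-
  m27: -11011,01101-
  m30: -11110,01-110,011-10
  m33: 10-001 ←essential
  m34: 10-010 ←essential
  m40: -01000,1-1000,1010-0,10100-
  m41: 10-001,10100-
  m42: 10-010,1010-0
  m55: 11--11 ←essential
  m56: 1-1000 ←essential
  m59: -11011,11--11
  m61: 1111-1 ←essential
  m62: -11110,11111-
  m63: 11--11,1111-1,11111-
Essential: 00--00, 00-10-, 0001-1, 1-1000, 10-001, 10-010, 11--11, 1111-1

NO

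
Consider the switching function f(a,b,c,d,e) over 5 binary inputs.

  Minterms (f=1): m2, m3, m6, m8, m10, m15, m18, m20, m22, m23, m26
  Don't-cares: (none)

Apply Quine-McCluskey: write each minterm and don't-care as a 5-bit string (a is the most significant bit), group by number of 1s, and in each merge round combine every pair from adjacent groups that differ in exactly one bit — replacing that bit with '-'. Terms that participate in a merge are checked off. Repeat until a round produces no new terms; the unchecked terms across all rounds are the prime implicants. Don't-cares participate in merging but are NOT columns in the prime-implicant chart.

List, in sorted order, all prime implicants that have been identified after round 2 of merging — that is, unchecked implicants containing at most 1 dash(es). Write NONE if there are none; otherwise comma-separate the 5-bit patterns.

size-2^0 implicants → 00010(✓)  00011(✓)  00110(✓)  01000(✓)  01010(✓)  01111  10010(✓)  10100(✓)  10110(✓)  10111(✓)  11010(✓)
size-2^1 implicants → -0010(✓)  -0110(✓)  -1010(✓)  0-010(✓)  00-10(✓)  0001-  010-0  1-010(✓)  10-10(✓)  101-0  1011-
size-2^2 implicants → --010  -0-10
Unchecked terms (primes): --010, -0-10, 0001-, 010-0, 01111, 101-0, 1011-

0001-, 010-0, 01111, 101-0, 1011-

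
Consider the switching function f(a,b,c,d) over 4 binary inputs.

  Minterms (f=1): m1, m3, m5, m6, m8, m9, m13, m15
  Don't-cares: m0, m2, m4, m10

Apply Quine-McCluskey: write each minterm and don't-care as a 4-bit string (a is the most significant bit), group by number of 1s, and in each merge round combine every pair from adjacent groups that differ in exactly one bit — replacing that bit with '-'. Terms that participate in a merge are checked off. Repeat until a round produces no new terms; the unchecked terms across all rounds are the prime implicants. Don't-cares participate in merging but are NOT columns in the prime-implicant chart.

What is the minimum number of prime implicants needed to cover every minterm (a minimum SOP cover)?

size-2^0 implicants → 0000(✓)  0001(✓)  0010(✓)  0011(✓)  0100(✓)  0101(✓)  0110(✓)  1000(✓)  1001(✓)  1010(✓)  1101(✓)  1111(✓)
size-2^1 implicants → -000(✓)  -001(✓)  -010(✓)  -101(✓)  0-00(✓)  0-01(✓)  0-10(✓)  00-0(✓)  00-1(✓)  000-(✓)  001-(✓)  01-0(✓)  010-(✓)  1-01(✓)  10-0(✓)  100-(✓)  11-1
size-2^2 implicants → --01  -0-0  -00-  0--0  0-0-  00--
Unchecked terms (primes): --01, -0-0, -00-, 0--0, 0-0-, 00--, 11-1
Minterm coverage:
  m1 ⊆ --01,-00-,0-0-,00--
  m3 ⊆ 00-- [E]
  m5 ⊆ --01,0-0-
  m6 ⊆ 0--0 [E]
  m8 ⊆ -0-0,-00-
  m9 ⊆ --01,-00-
  m13 ⊆ --01,11-1
  m15 ⊆ 11-1 [E]
E = {0--0, 00--, 11-1}
Petrick residual → --01, -0-0
Cover = c'd + b'd' + a'd' + a'b' + abd  |cover|=5

5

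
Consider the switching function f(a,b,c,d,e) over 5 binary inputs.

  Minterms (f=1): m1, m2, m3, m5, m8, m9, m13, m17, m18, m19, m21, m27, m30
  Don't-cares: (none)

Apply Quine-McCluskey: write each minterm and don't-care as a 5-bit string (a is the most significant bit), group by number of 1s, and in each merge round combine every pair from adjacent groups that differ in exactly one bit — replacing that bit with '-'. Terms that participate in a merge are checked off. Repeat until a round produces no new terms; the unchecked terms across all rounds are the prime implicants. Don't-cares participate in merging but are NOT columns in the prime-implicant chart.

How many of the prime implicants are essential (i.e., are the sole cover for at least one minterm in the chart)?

6

Round 0: 00001✓ 00010✓ 00011✓ 00101✓ 01000✓ 01001✓ 01101✓ 10001✓ 10010✓ 10011✓ 10101✓ 11011✓ 11110
Round 1: -0001✓ -0010✓ -0011✓ -0101✓ 0-001✓ 0-101✓ 00-01✓ 000-1✓ 0001-✓ 01-01✓ 0100- 1-011 10-01✓ 100-1✓ 1001-✓
Round 2: -0-01 -00-1 -001- 0--01
PIs = {-0-01, -00-1, -001-, 0--01, 0100-, 1-011, 11110}
Coverage chart:
  m1: -0-01,-00-1,0--01
  m2: -001- ←essential
  m3: -00-1,-001-
  m5: -0-01,0--01
  m8: 0100- ←essential
  m9: 0--01,0100-
  m13: 0--01 ←essential
  m17: -0-01,-00-1
  m18: -001- ←essential
  m19: -00-1,-001-,1-011
  m21: -0-01 ←essential
  m27: 1-011 ←essential
  m30: 11110 ←essential
Essential: -0-01, -001-, 0--01, 0100-, 1-011, 11110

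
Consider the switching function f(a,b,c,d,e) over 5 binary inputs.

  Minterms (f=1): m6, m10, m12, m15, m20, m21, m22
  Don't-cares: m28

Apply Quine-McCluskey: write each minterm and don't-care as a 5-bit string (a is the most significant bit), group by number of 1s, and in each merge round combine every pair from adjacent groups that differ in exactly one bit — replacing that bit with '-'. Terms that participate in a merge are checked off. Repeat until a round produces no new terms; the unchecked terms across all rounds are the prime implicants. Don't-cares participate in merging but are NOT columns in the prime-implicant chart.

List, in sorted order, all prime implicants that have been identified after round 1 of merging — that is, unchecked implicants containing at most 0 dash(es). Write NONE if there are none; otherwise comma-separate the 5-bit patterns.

01010, 01111

size-2^0 implicants → 00110(✓)  01010  01100(✓)  01111  10100(✓)  10101(✓)  10110(✓)  11100(✓)
size-2^1 implicants → -0110  -1100  1-100  101-0  1010-
Unchecked terms (primes): -0110, -1100, 01010, 01111, 1-100, 101-0, 1010-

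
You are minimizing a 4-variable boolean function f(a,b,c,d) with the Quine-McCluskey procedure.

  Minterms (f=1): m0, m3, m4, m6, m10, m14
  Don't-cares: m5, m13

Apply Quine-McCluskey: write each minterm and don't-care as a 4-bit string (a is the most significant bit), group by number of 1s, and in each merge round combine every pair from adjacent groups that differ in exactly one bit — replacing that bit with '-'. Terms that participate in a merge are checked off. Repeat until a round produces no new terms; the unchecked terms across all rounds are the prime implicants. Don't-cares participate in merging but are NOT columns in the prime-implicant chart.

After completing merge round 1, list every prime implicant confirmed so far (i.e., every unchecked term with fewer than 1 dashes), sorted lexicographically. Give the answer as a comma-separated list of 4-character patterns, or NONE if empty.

0011

size-2^0 implicants → 0000(✓)  0011  0100(✓)  0101(✓)  0110(✓)  1010(✓)  1101(✓)  1110(✓)
size-2^1 implicants → -101  -110  0-00  01-0  010-  1-10
Unchecked terms (primes): -101, -110, 0-00, 0011, 01-0, 010-, 1-10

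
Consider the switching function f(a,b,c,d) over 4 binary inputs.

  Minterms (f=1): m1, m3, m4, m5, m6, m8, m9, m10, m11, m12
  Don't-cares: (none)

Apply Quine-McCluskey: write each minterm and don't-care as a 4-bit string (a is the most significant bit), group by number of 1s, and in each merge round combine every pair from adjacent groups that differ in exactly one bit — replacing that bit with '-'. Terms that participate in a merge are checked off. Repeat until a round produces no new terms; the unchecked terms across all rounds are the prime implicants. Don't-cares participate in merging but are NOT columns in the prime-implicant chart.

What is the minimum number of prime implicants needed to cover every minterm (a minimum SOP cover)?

5

[col 0] 0001*, 0011*, 0100*, 0101*, 0110*, 1000*, 1001*, 1010*, 1011*, 1100*
[col 1] -001*, -011*, -100, 0-01, 00-1*, 01-0, 010-, 1-00, 10-0*, 10-1*, 100-*, 101-*
[col 2] -0-1, 10--
Prime implicants: -0-1, -100, 0-01, 01-0, 010-, 1-00, 10--
PI chart (minterm → PIs covering it):
  1 | -0-1,0-01
  3 | -0-1  (sole → essential)
  4 | -100,01-0,010-
  5 | 0-01,010-
  6 | 01-0  (sole → essential)
  8 | 1-00,10--
  9 | -0-1,10--
  10 | 10--  (sole → essential)
  11 | -0-1,10--
  12 | -100,1-00
Essential prime implicants: -0-1, 01-0, 10--
Petrick residual → -100, 0-01
Minimum SOP uses 5 PIs: b'd + bc'd' + a'c'd + a'bd' + ab'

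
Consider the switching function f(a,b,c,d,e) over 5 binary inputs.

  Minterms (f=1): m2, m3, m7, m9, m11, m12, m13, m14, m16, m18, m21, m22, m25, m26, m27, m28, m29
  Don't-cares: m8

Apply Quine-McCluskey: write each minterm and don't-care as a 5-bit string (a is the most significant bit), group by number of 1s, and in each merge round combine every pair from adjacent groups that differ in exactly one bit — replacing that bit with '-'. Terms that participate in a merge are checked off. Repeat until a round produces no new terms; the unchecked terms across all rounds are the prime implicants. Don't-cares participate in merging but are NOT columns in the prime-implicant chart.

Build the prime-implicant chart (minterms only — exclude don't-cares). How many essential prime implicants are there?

6

size-2^0 implicants → 00010(✓)  00011(✓)  00111(✓)  01000(✓)  01001(✓)  01011(✓)  01100(✓)  01101(✓)  01110(✓)  10000(✓)  10010(✓)  10101(✓)  10110(✓)  11001(✓)  11010(✓)  11011(✓)  11100(✓)  11101(✓)
size-2^1 implicants → -0010  -1001(✓)  -1011(✓)  -1100(✓)  -1101(✓)  0-011  00-11  0001-  01-00(✓)  01-01(✓)  010-1(✓)  0100-(✓)  011-0  0110-(✓)  1-010  1-101  10-10  100-0  11-01(✓)  110-1(✓)  1101-  1110-(✓)
size-2^2 implicants → -1-01  -10-1  -110-  01-0-
Unchecked terms (primes): -0010, -1-01, -10-1, -110-, 0-011, 00-11, 0001-, 01-0-, 011-0, 1-010, 1-101, 10-10, 100-0, 1101-
Minterm coverage:
  m2 ⊆ -0010,0001-
  m3 ⊆ 0-011,00-11,0001-
  m7 ⊆ 00-11 [E]
  m9 ⊆ -1-01,-10-1,01-0-
  m11 ⊆ -10-1,0-011
  m12 ⊆ -110-,01-0-,011-0
  m13 ⊆ -1-01,-110-,01-0-
  m14 ⊆ 011-0 [E]
  m16 ⊆ 100-0 [E]
  m18 ⊆ -0010,1-010,10-10,100-0
  m21 ⊆ 1-101 [E]
  m22 ⊆ 10-10 [E]
  m25 ⊆ -1-01,-10-1
  m26 ⊆ 1-010,1101-
  m27 ⊆ -10-1,1101-
  m28 ⊆ -110- [E]
  m29 ⊆ -1-01,-110-,1-101
E = {-110-, 00-11, 011-0, 1-101, 10-10, 100-0}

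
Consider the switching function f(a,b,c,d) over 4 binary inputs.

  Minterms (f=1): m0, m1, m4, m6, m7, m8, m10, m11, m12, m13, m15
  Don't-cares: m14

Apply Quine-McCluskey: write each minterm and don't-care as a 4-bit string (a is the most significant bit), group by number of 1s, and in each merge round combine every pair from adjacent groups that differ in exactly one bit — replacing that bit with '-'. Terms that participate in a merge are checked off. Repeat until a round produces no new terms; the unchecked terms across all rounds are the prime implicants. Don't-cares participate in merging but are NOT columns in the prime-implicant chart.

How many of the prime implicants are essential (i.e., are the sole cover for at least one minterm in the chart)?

4

Round 0: 0000✓ 0001✓ 0100✓ 0110✓ 0111✓ 1000✓ 1010✓ 1011✓ 1100✓ 1101✓ 1110✓ 1111✓
Round 1: -000✓ -100✓ -110✓ -111✓ 0-00✓ 000- 01-0✓ 011-✓ 1-00✓ 1-10✓ 1-11✓ 10-0✓ 101-✓ 11-0✓ 11-1✓ 110-✓ 111-✓
Round 2: --00 -1-0 -11- 1--0 1-1- 11--
PIs = {--00, -1-0, -11-, 000-, 1--0, 1-1-, 11--}
Coverage chart:
  m0: --00,000-
  m1: 000- ←essential
  m4: --00,-1-0
  m6: -1-0,-11-
  m7: -11- ←essential
  m8: --00,1--0
  m10: 1--0,1-1-
  m11: 1-1- ←essential
  m12: --00,-1-0,1--0,11--
  m13: 11-- ←essential
  m15: -11-,1-1-,11--
Essential: -11-, 000-, 1-1-, 11--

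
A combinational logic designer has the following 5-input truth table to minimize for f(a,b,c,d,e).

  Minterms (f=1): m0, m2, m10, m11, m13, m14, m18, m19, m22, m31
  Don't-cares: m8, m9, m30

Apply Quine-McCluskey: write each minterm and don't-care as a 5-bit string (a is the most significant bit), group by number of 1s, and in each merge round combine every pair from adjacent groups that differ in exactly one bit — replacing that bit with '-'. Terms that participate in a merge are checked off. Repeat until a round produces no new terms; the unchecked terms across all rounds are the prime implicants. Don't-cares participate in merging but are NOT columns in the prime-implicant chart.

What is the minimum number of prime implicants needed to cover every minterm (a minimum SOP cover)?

7

[col 0] 00000*, 00010*, 01000*, 01001*, 01010*, 01011*, 01101*, 01110*, 10010*, 10011*, 10110*, 11110*, 11111*
[col 1] -0010, -1110, 0-000*, 0-010*, 000-0*, 01-01, 01-10, 010-0*, 010-1*, 0100-*, 0101-*, 1-110, 10-10, 1001-, 1111-
[col 2] 0-0-0, 010--
Prime implicants: -0010, -1110, 0-0-0, 01-01, 01-10, 010--, 1-110, 10-10, 1001-, 1111-
PI chart (minterm → PIs covering it):
  0 | 0-0-0  (sole → essential)
  2 | -0010,0-0-0
  10 | 0-0-0,01-10,010--
  11 | 010--  (sole → essential)
  13 | 01-01  (sole → essential)
  14 | -1110,01-10
  18 | -0010,10-10,1001-
  19 | 1001-  (sole → essential)
  22 | 1-110,10-10
  31 | 1111-  (sole → essential)
Essential prime implicants: 0-0-0, 01-01, 010--, 1001-, 1111-
Petrick residual → -1110, 1-110
Minimum SOP uses 7 PIs: bcde' + a'c'e' + a'bd'e + a'bc' + acde' + ab'c'd + abcd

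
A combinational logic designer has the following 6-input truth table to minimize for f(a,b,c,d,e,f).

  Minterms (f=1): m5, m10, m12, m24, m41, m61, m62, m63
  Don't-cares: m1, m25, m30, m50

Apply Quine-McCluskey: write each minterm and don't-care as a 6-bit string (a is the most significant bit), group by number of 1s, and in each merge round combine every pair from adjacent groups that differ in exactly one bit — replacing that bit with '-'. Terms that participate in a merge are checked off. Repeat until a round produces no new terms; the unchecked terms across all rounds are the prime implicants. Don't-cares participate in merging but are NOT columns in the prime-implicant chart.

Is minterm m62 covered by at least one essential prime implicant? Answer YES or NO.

NO

Round 0: 000001✓ 000101✓ 001010 001100 011000✓ 011001✓ 011110✓ 101001 110010 111101✓ 111110✓ 111111✓
Round 1: -11110 000-01 01100- 1111-1 11111-
PIs = {-11110, 000-01, 001010, 001100, 01100-, 101001, 110010, 1111-1, 11111-}
Coverage chart:
  m5: 000-01 ←essential
  m10: 001010 ←essential
  m12: 001100 ←essential
  m24: 01100- ←essential
  m41: 101001 ←essential
  m61: 1111-1 ←essential
  m62: -11110,11111-
  m63: 1111-1,11111-
Essential: 000-01, 001010, 001100, 01100-, 101001, 1111-1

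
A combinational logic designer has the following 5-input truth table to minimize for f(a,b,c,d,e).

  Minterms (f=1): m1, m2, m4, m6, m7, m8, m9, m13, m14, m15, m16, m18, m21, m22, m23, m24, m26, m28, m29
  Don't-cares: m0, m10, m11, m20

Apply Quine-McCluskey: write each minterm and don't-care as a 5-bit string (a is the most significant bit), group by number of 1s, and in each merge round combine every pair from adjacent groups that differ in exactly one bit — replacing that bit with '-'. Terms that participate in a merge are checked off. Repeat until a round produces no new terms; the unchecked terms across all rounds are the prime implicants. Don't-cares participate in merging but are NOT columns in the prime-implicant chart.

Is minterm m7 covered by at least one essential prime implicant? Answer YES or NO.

size-2^0 implicants → 00000(✓)  00001(✓)  00010(✓)  00100(✓)  00110(✓)  00111(✓)  01000(✓)  01001(✓)  01010(✓)  01011(✓)  01101(✓)  01110(✓)  01111(✓)  10000(✓)  10010(✓)  10100(✓)  10101(✓)  10110(✓)  10111(✓)  11000(✓)  11010(✓)  11100(✓)  11101(✓)
size-2^1 implicants → -0000(✓)  -0010(✓)  -0100(✓)  -0110(✓)  -0111(✓)  -1000(✓)  -1010(✓)  -1101  0-000(✓)  0-001(✓)  0-010(✓)  0-110(✓)  0-111(✓)  00-00(✓)  00-10(✓)  000-0(✓)  0000-(✓)  001-0(✓)  0011-(✓)  01-01(✓)  01-10(✓)  01-11(✓)  010-0(✓)  010-1(✓)  0100-(✓)  0101-(✓)  011-1(✓)  0111-(✓)  1-000(✓)  1-010(✓)  1-100(✓)  1-101(✓)  10-00(✓)  10-10(✓)  100-0(✓)  101-0(✓)  101-1(✓)  1010-(✓)  1011-(✓)  11-00(✓)  110-0(✓)  1110-(✓)
size-2^2 implicants → --000(✓)  --010(✓)  -0-00(✓)  -0-10(✓)  -00-0(✓)  -01-0(✓)  -011-  -10-0(✓)  0--10  0-0-0(✓)  0-00-  0-11-  00--0(✓)  01--1  01-1-  010--  1--00  1-0-0(✓)  1-10-  10--0(✓)  101--
size-2^3 implicants → --0-0  -0--0
Unchecked terms (primes): --0-0, -0--0, -011-, -1101, 0--10, 0-00-, 0-11-, 01--1, 01-1-, 010--, 1--00, 1-10-, 101--
Minterm coverage:
  m1 ⊆ 0-00- [E]
  m2 ⊆ --0-0,-0--0,0--10
  m4 ⊆ -0--0 [E]
  m6 ⊆ -0--0,-011-,0--10,0-11-
  m7 ⊆ -011-,0-11-
  m8 ⊆ --0-0,0-00-,010--
  m9 ⊆ 0-00-,01--1,010--
  m13 ⊆ -1101,01--1
  m14 ⊆ 0--10,0-11-,01-1-
  m15 ⊆ 0-11-,01--1,01-1-
  m16 ⊆ --0-0,-0--0,1--00
  m18 ⊆ --0-0,-0--0
  m21 ⊆ 1-10-,101--
  m22 ⊆ -0--0,-011-,101--
  m23 ⊆ -011-,101--
  m24 ⊆ --0-0,1--00
  m26 ⊆ --0-0 [E]
  m28 ⊆ 1--00,1-10-
  m29 ⊆ -1101,1-10-
E = {--0-0, -0--0, 0-00-}

NO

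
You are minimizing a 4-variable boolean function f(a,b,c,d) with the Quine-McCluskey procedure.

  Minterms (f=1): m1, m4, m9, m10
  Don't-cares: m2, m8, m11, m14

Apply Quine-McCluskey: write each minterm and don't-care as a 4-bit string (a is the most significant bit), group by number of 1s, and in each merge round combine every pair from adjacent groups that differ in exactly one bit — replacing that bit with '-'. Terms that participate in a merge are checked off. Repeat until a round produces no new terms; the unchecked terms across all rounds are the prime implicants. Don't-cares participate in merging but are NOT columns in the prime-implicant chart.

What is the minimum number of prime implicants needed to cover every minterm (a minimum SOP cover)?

3

[col 0] 0001*, 0010*, 0100, 1000*, 1001*, 1010*, 1011*, 1110*
[col 1] -001, -010, 1-10, 10-0*, 10-1*, 100-*, 101-*
[col 2] 10--
Prime implicants: -001, -010, 0100, 1-10, 10--
PI chart (minterm → PIs covering it):
  1 | -001  (sole → essential)
  4 | 0100  (sole → essential)
  9 | -001,10--
  10 | -010,1-10,10--
Essential prime implicants: -001, 0100
Petrick residual → -010
Minimum SOP uses 3 PIs: b'c'd + b'cd' + a'bc'd'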